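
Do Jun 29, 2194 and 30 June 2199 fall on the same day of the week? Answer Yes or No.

Yes

From Jun 29, 2194 to Jun 30, 2199 is 1827 days.
1827 mod 7 = 0, so they are the same weekday.
(Jun 29, 2194 is a Sunday; Jun 30, 2199 is a Sunday.)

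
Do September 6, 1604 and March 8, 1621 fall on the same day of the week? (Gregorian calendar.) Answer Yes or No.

Yes

From Sep 6, 1604 to Mar 8, 1621 is 6027 days.
6027 mod 7 = 0, so they are the same weekday.
(Sep 6, 1604 is a Monday; Mar 8, 1621 is a Monday.)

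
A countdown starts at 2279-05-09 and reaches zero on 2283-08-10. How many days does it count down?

May 9, 2279 → May 9, 2280: 366 days (Feb 29, 2280 is in that span).
May 9, 2280 → May 9, 2281: 365 days.
May 9, 2281 → May 9, 2282: 365 days.
May 9, 2282 → May 9, 2283: 365 days.
May 9, 2283 → Jun 9, 2283: 31 days (May has 31).
Jun 9, 2283 → Jul 9, 2283: 30 days (June has 30).
Jul 9, 2283 → Aug 9, 2283: 31 days (July has 31).
Aug 9, 2283 → Aug 10, 2283: 1 days.
Total: 1554 days.

1554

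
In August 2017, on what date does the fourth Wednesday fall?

August 1, 2017 is a Tuesday.
The first Wednesday is therefore August 2 (1 days later).
The fourth Wednesday is 2 + 3×7 = August 23.

August 23, 2017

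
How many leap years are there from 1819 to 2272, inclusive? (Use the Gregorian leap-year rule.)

111

Multiples of 4 in [1819,2272]: 114.
Of those, multiples of 100: 4 (not leap unless ÷400).
Multiples of 400: 1.
Leap years = 114 − 4 + 1 = 111.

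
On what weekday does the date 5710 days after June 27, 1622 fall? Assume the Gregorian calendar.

Saturday

Jun 27, 1622 is a Monday.
5710 mod 7 = 5, so 5710 days after a Monday is Monday + 5 = Saturday.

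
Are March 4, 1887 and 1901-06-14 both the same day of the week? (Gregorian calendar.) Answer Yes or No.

Yes

From Mar 4, 1887 to Jun 14, 1901 is 5215 days.
5215 mod 7 = 0, so they are the same weekday.
(Mar 4, 1887 is a Friday; Jun 14, 1901 is a Friday.)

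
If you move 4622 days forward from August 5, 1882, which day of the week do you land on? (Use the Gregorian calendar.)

Monday

Aug 5, 1882 is a Saturday.
4622 mod 7 = 2, so 4622 days after a Saturday is Saturday + 2 = Monday.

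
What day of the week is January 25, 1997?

Saturday

Doomsday rule: the anchor day for the 1900s is Wednesday. For year 97: 97÷12 = 8 r 1, and 1÷4 = 0, so 8+1+0 = 9.
Wednesday + 9 ≡ Friday — that's 1997's doomsday.
In January the doomsday date is Jan 3 (1997 is not a leap year).
Jan 25 is 22 days after Jan 3; 22 mod 7 = 1, so Friday + 1 = Saturday.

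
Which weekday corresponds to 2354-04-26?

Monday

Doomsday rule: the anchor day for the 2300s is Wednesday. For year 54: 54÷12 = 4 r 6, and 6÷4 = 1, so 4+6+1 = 11.
Wednesday + 11 ≡ Sunday — that's 2354's doomsday.
In April the doomsday date is Apr 4.
Apr 26 is 22 days after Apr 4; 22 mod 7 = 1, so Sunday + 1 = Monday.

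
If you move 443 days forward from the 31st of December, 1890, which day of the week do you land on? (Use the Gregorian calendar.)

Friday

Dec 31, 1890 is a Wednesday.
443 mod 7 = 2, so 443 days after a Wednesday is Wednesday + 2 = Friday.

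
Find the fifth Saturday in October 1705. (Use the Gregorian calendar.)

October 31, 1705

October 1, 1705 is a Thursday.
The first Saturday is therefore October 3 (2 days later).
The fifth Saturday is 3 + 4×7 = October 31.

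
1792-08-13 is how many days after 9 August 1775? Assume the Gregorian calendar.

Aug 9, 1775 → Aug 9, 1776: 366 days (Feb 29, 1776 is in that span).
Aug 9, 1776 → Aug 9, 1777: 365 days.
Aug 9, 1777 → Aug 9, 1778: 365 days.
Aug 9, 1778 → Aug 9, 1779: 365 days.
Aug 9, 1779 → Aug 9, 1780: 366 days (Feb 29, 1780 is in that span).
Aug 9, 1780 → Aug 9, 1781: 365 days.
Aug 9, 1781 → Aug 9, 1782: 365 days.
Aug 9, 1782 → Aug 9, 1783: 365 days.
Aug 9, 1783 → Aug 9, 1784: 366 days (Feb 29, 1784 is in that span).
Aug 9, 1784 → Aug 9, 1785: 365 days.
Aug 9, 1785 → Aug 9, 1786: 365 days.
Aug 9, 1786 → Aug 9, 1787: 365 days.
Aug 9, 1787 → Aug 9, 1788: 366 days (Feb 29, 1788 is in that span).
Aug 9, 1788 → Aug 9, 1789: 365 days.
Aug 9, 1789 → Aug 9, 1790: 365 days.
Aug 9, 1790 → Aug 9, 1791: 365 days.
Aug 9, 1791 → Sep 9, 1791: 31 days (August has 31).
Sep 9, 1791 → Oct 9, 1791: 30 days (September has 30).
Oct 9, 1791 → Nov 9, 1791: 31 days (October has 31).
Nov 9, 1791 → Dec 9, 1791: 30 days (November has 30).
Dec 9, 1791 → Jan 9, 1792: 31 days (December has 31).
Jan 9, 1792 → Feb 9, 1792: 31 days (January has 31).
Feb 9, 1792 → Mar 9, 1792: 29 days (February has 29).
Mar 9, 1792 → Apr 9, 1792: 31 days (March has 31).
Apr 9, 1792 → May 9, 1792: 30 days (April has 30).
May 9, 1792 → Jun 9, 1792: 31 days (May has 31).
Jun 9, 1792 → Jul 9, 1792: 30 days (June has 30).
Jul 9, 1792 → Aug 9, 1792: 31 days (July has 31).
Aug 9, 1792 → Aug 13, 1792: 4 days.
Total: 6214 days.

6214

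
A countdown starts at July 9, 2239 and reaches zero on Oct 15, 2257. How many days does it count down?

Jul 9, 2239 → Jul 9, 2240: 366 days (Feb 29, 2240 is in that span).
Jul 9, 2240 → Jul 9, 2241: 365 days.
Jul 9, 2241 → Jul 9, 2242: 365 days.
Jul 9, 2242 → Jul 9, 2243: 365 days.
Jul 9, 2243 → Jul 9, 2244: 366 days (Feb 29, 2244 is in that span).
Jul 9, 2244 → Jul 9, 2245: 365 days.
Jul 9, 2245 → Jul 9, 2246: 365 days.
Jul 9, 2246 → Jul 9, 2247: 365 days.
Jul 9, 2247 → Jul 9, 2248: 366 days (Feb 29, 2248 is in that span).
Jul 9, 2248 → Jul 9, 2249: 365 days.
Jul 9, 2249 → Jul 9, 2250: 365 days.
Jul 9, 2250 → Jul 9, 2251: 365 days.
Jul 9, 2251 → Jul 9, 2252: 366 days (Feb 29, 2252 is in that span).
Jul 9, 2252 → Jul 9, 2253: 365 days.
Jul 9, 2253 → Jul 9, 2254: 365 days.
Jul 9, 2254 → Jul 9, 2255: 365 days.
Jul 9, 2255 → Jul 9, 2256: 366 days (Feb 29, 2256 is in that span).
Jul 9, 2256 → Jul 9, 2257: 365 days.
Jul 9, 2257 → Aug 9, 2257: 31 days (July has 31).
Aug 9, 2257 → Sep 9, 2257: 31 days (August has 31).
Sep 9, 2257 → Oct 9, 2257: 30 days (September has 30).
Oct 9, 2257 → Oct 15, 2257: 6 days.
Total: 6673 days.

6673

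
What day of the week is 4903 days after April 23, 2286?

First find the weekday of Apr 23, 2286. Doomsday rule: the anchor day for the 2200s is Friday. For year 86: 86÷12 = 7 r 2, and 2÷4 = 0, so 7+2+0 = 9.
Friday + 9 ≡ Sunday — that's 2286's doomsday.
In April the doomsday date is Apr 4.
Apr 23 is 19 days after Apr 4; 19 mod 7 = 5, so Sunday + 5 = Friday.
4903 mod 7 = 3, so 4903 days after a Friday is Friday + 3 = Monday.

Monday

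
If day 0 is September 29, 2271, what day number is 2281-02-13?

Sep 29, 2271 → Sep 29, 2272: 366 days (Feb 29, 2272 is in that span).
Sep 29, 2272 → Sep 29, 2273: 365 days.
Sep 29, 2273 → Sep 29, 2274: 365 days.
Sep 29, 2274 → Sep 29, 2275: 365 days.
Sep 29, 2275 → Sep 29, 2276: 366 days (Feb 29, 2276 is in that span).
Sep 29, 2276 → Sep 29, 2277: 365 days.
Sep 29, 2277 → Sep 29, 2278: 365 days.
Sep 29, 2278 → Sep 29, 2279: 365 days.
Sep 29, 2279 → Sep 29, 2280: 366 days (Feb 29, 2280 is in that span).
Sep 29, 2280 → Oct 29, 2280: 30 days (September has 30).
Oct 29, 2280 → Nov 29, 2280: 31 days (October has 31).
Nov 29, 2280 → Dec 29, 2280: 30 days (November has 30).
Dec 29, 2280 → Jan 29, 2281: 31 days (December has 31).
Jan 29, 2281 → Feb 13, 2281: 15 days.
Total: 3425 days.

3425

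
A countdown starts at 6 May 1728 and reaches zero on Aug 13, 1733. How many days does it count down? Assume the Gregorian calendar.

May 6, 1728 → May 6, 1729: 365 days.
May 6, 1729 → May 6, 1730: 365 days.
May 6, 1730 → May 6, 1731: 365 days.
May 6, 1731 → May 6, 1732: 366 days (Feb 29, 1732 is in that span).
May 6, 1732 → May 6, 1733: 365 days.
May 6, 1733 → Jun 6, 1733: 31 days (May has 31).
Jun 6, 1733 → Jul 6, 1733: 30 days (June has 30).
Jul 6, 1733 → Aug 6, 1733: 31 days (July has 31).
Aug 6, 1733 → Aug 13, 1733: 7 days.
Total: 1925 days.

1925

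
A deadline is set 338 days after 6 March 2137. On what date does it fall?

February 7, 2138

Mar has 31 days: +26 → Apr 1, 2137 (312 left).
Apr has 30 days: +30 → May 1, 2137 (282 left).
May has 31 days: +31 → Jun 1, 2137 (251 left).
Jun has 30 days: +30 → Jul 1, 2137 (221 left).
Jul has 31 days: +31 → Aug 1, 2137 (190 left).
Aug has 31 days: +31 → Sep 1, 2137 (159 left).
Sep has 30 days: +30 → Oct 1, 2137 (129 left).
Oct has 31 days: +31 → Nov 1, 2137 (98 left).
Nov has 30 days: +30 → Dec 1, 2137 (68 left).
Dec has 31 days: +31 → Jan 1, 2138 (37 left).
Jan has 31 days: +31 → Feb 1, 2138 (6 left).
+6 → Feb 7, 2138.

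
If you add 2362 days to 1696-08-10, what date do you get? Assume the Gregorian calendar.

+365 (one year) → Aug 10, 1697 (1997 left).
+365 (one year) → Aug 10, 1698 (1632 left).
+365 (one year) → Aug 10, 1699 (1267 left).
+365 (one year) → Aug 10, 1700 (902 left).
+365 (one year) → Aug 10, 1701 (537 left).
+365 (one year) → Aug 10, 1702 (172 left).
Aug has 31 days: +22 → Sep 1, 1702 (150 left).
Sep has 30 days: +30 → Oct 1, 1702 (120 left).
Oct has 31 days: +31 → Nov 1, 1702 (89 left).
Nov has 30 days: +30 → Dec 1, 1702 (59 left).
Dec has 31 days: +31 → Jan 1, 1703 (28 left).
+28 → Jan 29, 1703.

January 29, 1703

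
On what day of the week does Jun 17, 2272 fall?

Doomsday rule: the anchor day for the 2200s is Friday. For year 72: 72÷12 = 6 r 0, and 0÷4 = 0, so 6+0+0 = 6.
Friday + 6 ≡ Thursday — that's 2272's doomsday.
In June the doomsday date is Jun 6.
Jun 17 is 11 days after Jun 6; 11 mod 7 = 4, so Thursday + 4 = Monday.

Monday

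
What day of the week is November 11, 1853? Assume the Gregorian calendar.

Doomsday rule: the anchor day for the 1800s is Friday. For year 53: 53÷12 = 4 r 5, and 5÷4 = 1, so 4+5+1 = 10.
Friday + 10 ≡ Monday — that's 1853's doomsday.
In November the doomsday date is Nov 7.
Nov 11 is 4 days after Nov 7; 4 mod 7 = 4, so Monday + 4 = Friday.

Friday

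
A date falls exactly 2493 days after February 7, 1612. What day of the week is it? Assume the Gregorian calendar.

First find the weekday of Feb 7, 1612. Doomsday rule: the anchor day for the 1600s is Tuesday. For year 12: 12÷12 = 1 r 0, and 0÷4 = 0, so 1+0+0 = 1.
Tuesday + 1 ≡ Wednesday — that's 1612's doomsday.
In February the doomsday date is Feb 29 (1612 is a leap year (divisible by 4)).
Feb 7 is 22 days before Feb 29; 22 mod 7 = 1, so Wednesday − 1 = Tuesday.
2493 mod 7 = 1, so 2493 days after a Tuesday is Tuesday + 1 = Wednesday.

Wednesday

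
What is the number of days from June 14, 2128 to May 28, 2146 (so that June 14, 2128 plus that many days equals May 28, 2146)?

6557

Jun 14, 2128 → Jun 14, 2129: 365 days.
Jun 14, 2129 → Jun 14, 2130: 365 days.
Jun 14, 2130 → Jun 14, 2131: 365 days.
Jun 14, 2131 → Jun 14, 2132: 366 days (Feb 29, 2132 is in that span).
Jun 14, 2132 → Jun 14, 2133: 365 days.
Jun 14, 2133 → Jun 14, 2134: 365 days.
Jun 14, 2134 → Jun 14, 2135: 365 days.
Jun 14, 2135 → Jun 14, 2136: 366 days (Feb 29, 2136 is in that span).
Jun 14, 2136 → Jun 14, 2137: 365 days.
Jun 14, 2137 → Jun 14, 2138: 365 days.
Jun 14, 2138 → Jun 14, 2139: 365 days.
Jun 14, 2139 → Jun 14, 2140: 366 days (Feb 29, 2140 is in that span).
Jun 14, 2140 → Jun 14, 2141: 365 days.
Jun 14, 2141 → Jun 14, 2142: 365 days.
Jun 14, 2142 → Jun 14, 2143: 365 days.
Jun 14, 2143 → Jun 14, 2144: 366 days (Feb 29, 2144 is in that span).
Jun 14, 2144 → Jun 14, 2145: 365 days.
Jun 14, 2145 → Jul 14, 2145: 30 days (June has 30).
Jul 14, 2145 → Aug 14, 2145: 31 days (July has 31).
Aug 14, 2145 → Sep 14, 2145: 31 days (August has 31).
Sep 14, 2145 → Oct 14, 2145: 30 days (September has 30).
Oct 14, 2145 → Nov 14, 2145: 31 days (October has 31).
Nov 14, 2145 → Dec 14, 2145: 30 days (November has 30).
Dec 14, 2145 → Jan 14, 2146: 31 days (December has 31).
Jan 14, 2146 → Feb 14, 2146: 31 days (January has 31).
Feb 14, 2146 → Mar 14, 2146: 28 days (February has 28).
Mar 14, 2146 → Apr 14, 2146: 31 days (March has 31).
Apr 14, 2146 → May 14, 2146: 30 days (April has 30).
May 14, 2146 → May 28, 2146: 14 days.
Total: 6557 days.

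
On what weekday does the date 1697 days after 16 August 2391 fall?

Aug 16, 2391 is a Friday.
1697 mod 7 = 3, so 1697 days after a Friday is Friday + 3 = Monday.

Monday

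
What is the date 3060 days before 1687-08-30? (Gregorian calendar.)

−365 (one year) → Aug 30, 1686 (2695 left).
−365 (one year) → Aug 30, 1685 (2330 left).
−365 (one year) → Aug 30, 1684 (1965 left).
−366 (one year; includes Feb 29, 1684) → Aug 30, 1683 (1599 left).
−365 (one year) → Aug 30, 1682 (1234 left).
−365 (one year) → Aug 30, 1681 (869 left).
−365 (one year) → Aug 30, 1680 (504 left).
−366 (one year; includes Feb 29, 1680) → Aug 30, 1679 (138 left).
−30 → Jul 31, 1679 (end of Jul, 31 days; 108 left).
−31 → Jun 30, 1679 (end of Jun, 30 days; 77 left).
−30 → May 31, 1679 (end of May, 31 days; 47 left).
−31 → Apr 30, 1679 (end of Apr, 30 days; 16 left).
−16 → Apr 14, 1679.

April 14, 1679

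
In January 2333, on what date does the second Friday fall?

January 1, 2333 is a Sunday.
The first Friday is therefore January 6 (5 days later).
The second Friday is 6 + 1×7 = January 13.

January 13, 2333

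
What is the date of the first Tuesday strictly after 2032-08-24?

Aug 24, 2032 is a Tuesday.
From Tuesday to the next Tuesday is 7 days.
Aug 24, 2032 + 7 = Aug 31, 2032.

August 31, 2032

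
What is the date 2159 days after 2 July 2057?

+365 (one year) → Jul 2, 2058 (1794 left).
+365 (one year) → Jul 2, 2059 (1429 left).
+366 (one year; includes Feb 29, 2060) → Jul 2, 2060 (1063 left).
+365 (one year) → Jul 2, 2061 (698 left).
+365 (one year) → Jul 2, 2062 (333 left).
Jul has 31 days: +30 → Aug 1, 2062 (303 left).
Aug has 31 days: +31 → Sep 1, 2062 (272 left).
Sep has 30 days: +30 → Oct 1, 2062 (242 left).
Oct has 31 days: +31 → Nov 1, 2062 (211 left).
Nov has 30 days: +30 → Dec 1, 2062 (181 left).
Dec has 31 days: +31 → Jan 1, 2063 (150 left).
Jan has 31 days: +31 → Feb 1, 2063 (119 left).
Feb has 28 days: +28 → Mar 1, 2063 (91 left).
Mar has 31 days: +31 → Apr 1, 2063 (60 left).
Apr has 30 days: +30 → May 1, 2063 (30 left).
+30 → May 31, 2063.

May 31, 2063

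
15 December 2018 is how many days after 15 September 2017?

Sep 15, 2017 → Sep 15, 2018: 365 days.
Sep 15, 2018 → Oct 15, 2018: 30 days (September has 30).
Oct 15, 2018 → Nov 15, 2018: 31 days (October has 31).
Nov 15, 2018 → Dec 15, 2018: 30 days.
Total: 456 days.

456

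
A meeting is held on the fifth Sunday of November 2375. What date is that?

November 30, 2375

November 1, 2375 is a Saturday.
The first Sunday is therefore November 2 (1 days later).
The fifth Sunday is 2 + 4×7 = November 30.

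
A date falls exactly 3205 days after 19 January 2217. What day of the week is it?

Saturday

First find the weekday of Jan 19, 2217. Doomsday rule: the anchor day for the 2200s is Friday. For year 17: 17÷12 = 1 r 5, and 5÷4 = 1, so 1+5+1 = 7.
Friday + 7 ≡ Friday — that's 2217's doomsday.
In January the doomsday date is Jan 3 (2217 is not a leap year).
Jan 19 is 16 days after Jan 3; 16 mod 7 = 2, so Friday + 2 = Sunday.
3205 mod 7 = 6, so 3205 days after a Sunday is Sunday + 6 = Saturday.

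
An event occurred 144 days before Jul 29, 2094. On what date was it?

March 7, 2094

−29 → Jun 30, 2094 (end of Jun, 30 days; 115 left).
−30 → May 31, 2094 (end of May, 31 days; 85 left).
−31 → Apr 30, 2094 (end of Apr, 30 days; 54 left).
−30 → Mar 31, 2094 (end of Mar, 31 days; 24 left).
−24 → Mar 7, 2094.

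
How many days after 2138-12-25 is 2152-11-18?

5077

Dec 25, 2138 → Dec 25, 2139: 365 days.
Dec 25, 2139 → Dec 25, 2140: 366 days (Feb 29, 2140 is in that span).
Dec 25, 2140 → Dec 25, 2141: 365 days.
Dec 25, 2141 → Dec 25, 2142: 365 days.
Dec 25, 2142 → Dec 25, 2143: 365 days.
Dec 25, 2143 → Dec 25, 2144: 366 days (Feb 29, 2144 is in that span).
Dec 25, 2144 → Dec 25, 2145: 365 days.
Dec 25, 2145 → Dec 25, 2146: 365 days.
Dec 25, 2146 → Dec 25, 2147: 365 days.
Dec 25, 2147 → Dec 25, 2148: 366 days (Feb 29, 2148 is in that span).
Dec 25, 2148 → Dec 25, 2149: 365 days.
Dec 25, 2149 → Dec 25, 2150: 365 days.
Dec 25, 2150 → Dec 25, 2151: 365 days.
Dec 25, 2151 → Jan 25, 2152: 31 days (December has 31).
Jan 25, 2152 → Feb 25, 2152: 31 days (January has 31).
Feb 25, 2152 → Mar 25, 2152: 29 days (February has 29).
Mar 25, 2152 → Apr 25, 2152: 31 days (March has 31).
Apr 25, 2152 → May 25, 2152: 30 days (April has 30).
May 25, 2152 → Jun 25, 2152: 31 days (May has 31).
Jun 25, 2152 → Jul 25, 2152: 30 days (June has 30).
Jul 25, 2152 → Aug 25, 2152: 31 days (July has 31).
Aug 25, 2152 → Sep 25, 2152: 31 days (August has 31).
Sep 25, 2152 → Oct 25, 2152: 30 days (September has 30).
Oct 25, 2152 → Nov 18, 2152: 24 days.
Total: 5077 days.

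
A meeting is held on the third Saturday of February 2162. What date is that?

February 1, 2162 is a Monday.
The first Saturday is therefore February 6 (5 days later).
The third Saturday is 6 + 2×7 = February 20.

February 20, 2162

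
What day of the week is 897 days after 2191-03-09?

Mar 9, 2191 is a Wednesday.
897 mod 7 = 1, so 897 days after a Wednesday is Wednesday + 1 = Thursday.

Thursday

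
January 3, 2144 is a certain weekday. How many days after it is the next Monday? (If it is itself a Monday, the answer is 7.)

3

Jan 3, 2144 is a Friday.
From Friday to the next Monday is 3 days.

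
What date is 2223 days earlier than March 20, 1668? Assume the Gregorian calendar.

February 17, 1662

−366 (one year; includes Feb 29, 1668) → Mar 20, 1667 (1857 left).
−365 (one year) → Mar 20, 1666 (1492 left).
−365 (one year) → Mar 20, 1665 (1127 left).
−365 (one year) → Mar 20, 1664 (762 left).
−366 (one year; includes Feb 29, 1664) → Mar 20, 1663 (396 left).
−20 → Feb 28, 1663 (end of Feb, 28 days; 376 left).
−28 → Jan 31, 1663 (end of Jan, 31 days; 348 left).
−31 → Dec 31, 1662 (end of Dec, 31 days; 317 left).
−31 → Nov 30, 1662 (end of Nov, 30 days; 286 left).
−30 → Oct 31, 1662 (end of Oct, 31 days; 256 left).
−31 → Sep 30, 1662 (end of Sep, 30 days; 225 left).
−30 → Aug 31, 1662 (end of Aug, 31 days; 195 left).
−31 → Jul 31, 1662 (end of Jul, 31 days; 164 left).
−31 → Jun 30, 1662 (end of Jun, 30 days; 133 left).
−30 → May 31, 1662 (end of May, 31 days; 103 left).
−31 → Apr 30, 1662 (end of Apr, 30 days; 72 left).
−30 → Mar 31, 1662 (end of Mar, 31 days; 42 left).
−31 → Feb 28, 1662 (end of Feb, 28 days; 11 left).
−11 → Feb 17, 1662.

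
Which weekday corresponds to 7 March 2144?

Saturday

Doomsday rule: the anchor day for the 2100s is Sunday. For year 44: 44÷12 = 3 r 8, and 8÷4 = 2, so 3+8+2 = 13.
Sunday + 13 ≡ Saturday — that's 2144's doomsday.
In March the doomsday date is Mar 14.
Mar 7 is 7 days before Mar 14; 7 mod 7 = 0, so Saturday − 0 = Saturday.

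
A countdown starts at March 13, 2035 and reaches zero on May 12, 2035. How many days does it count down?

60

Mar 13, 2035 → Apr 13, 2035: 31 days (March has 31).
Apr 13, 2035 → May 12, 2035: 29 days.
Total: 60 days.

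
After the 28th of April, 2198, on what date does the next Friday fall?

May 4, 2198

Apr 28, 2198 is a Saturday.
From Saturday to the next Friday is 6 days.
Apr 28, 2198 + 6 = May 4, 2198.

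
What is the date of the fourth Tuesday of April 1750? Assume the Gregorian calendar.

April 1, 1750 is a Wednesday.
The first Tuesday is therefore April 7 (6 days later).
The fourth Tuesday is 7 + 3×7 = April 28.

April 28, 1750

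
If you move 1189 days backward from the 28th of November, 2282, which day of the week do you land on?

Nov 28, 2282 is a Tuesday.
1189 mod 7 = 6, so 1189 days before a Tuesday is Tuesday − 6 = Wednesday.

Wednesday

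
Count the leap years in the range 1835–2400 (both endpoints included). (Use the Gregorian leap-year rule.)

Multiples of 4 in [1835,2400]: 142.
Of those, multiples of 100: 6 (not leap unless ÷400).
Multiples of 400: 2.
Leap years = 142 − 6 + 2 = 138.

138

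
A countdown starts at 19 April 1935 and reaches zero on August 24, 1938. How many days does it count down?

1223

Apr 19, 1935 → Apr 19, 1936: 366 days (Feb 29, 1936 is in that span).
Apr 19, 1936 → Apr 19, 1937: 365 days.
Apr 19, 1937 → Apr 19, 1938: 365 days.
Apr 19, 1938 → May 19, 1938: 30 days (April has 30).
May 19, 1938 → Jun 19, 1938: 31 days (May has 31).
Jun 19, 1938 → Jul 19, 1938: 30 days (June has 30).
Jul 19, 1938 → Aug 19, 1938: 31 days (July has 31).
Aug 19, 1938 → Aug 24, 1938: 5 days.
Total: 1223 days.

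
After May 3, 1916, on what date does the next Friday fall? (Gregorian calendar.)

May 5, 1916

May 3, 1916 is a Wednesday.
From Wednesday to the next Friday is 2 days.
May 3, 1916 + 2 = May 5, 1916.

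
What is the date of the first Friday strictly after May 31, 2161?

May 31, 2161 is a Sunday.
From Sunday to the next Friday is 5 days.
May 31, 2161 + 5 = Jun 5, 2161.

June 5, 2161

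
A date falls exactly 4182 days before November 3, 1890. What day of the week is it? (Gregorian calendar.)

Friday

First find the weekday of Nov 3, 1890. Doomsday rule: the anchor day for the 1800s is Friday. For year 90: 90÷12 = 7 r 6, and 6÷4 = 1, so 7+6+1 = 14.
Friday + 14 ≡ Friday — that's 1890's doomsday.
In November the doomsday date is Nov 7.
Nov 3 is 4 days before Nov 7; 4 mod 7 = 4, so Friday − 4 = Monday.
4182 mod 7 = 3, so 4182 days before a Monday is Monday − 3 = Friday.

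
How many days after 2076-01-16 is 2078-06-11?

877

Jan 16, 2076 → Jan 16, 2077: 366 days (Feb 29, 2076 is in that span).
Jan 16, 2077 → Jan 16, 2078: 365 days.
Jan 16, 2078 → Feb 16, 2078: 31 days (January has 31).
Feb 16, 2078 → Mar 16, 2078: 28 days (February has 28).
Mar 16, 2078 → Apr 16, 2078: 31 days (March has 31).
Apr 16, 2078 → May 16, 2078: 30 days (April has 30).
May 16, 2078 → Jun 11, 2078: 26 days.
Total: 877 days.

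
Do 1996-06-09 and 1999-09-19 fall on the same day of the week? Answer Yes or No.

Yes

From Jun 9, 1996 to Sep 19, 1999 is 1197 days.
1197 mod 7 = 0, so they are the same weekday.
(Jun 9, 1996 is a Sunday; Sep 19, 1999 is a Sunday.)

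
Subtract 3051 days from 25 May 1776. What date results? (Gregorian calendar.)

−366 (one year; includes Feb 29, 1776) → May 25, 1775 (2685 left).
−365 (one year) → May 25, 1774 (2320 left).
−365 (one year) → May 25, 1773 (1955 left).
−365 (one year) → May 25, 1772 (1590 left).
−366 (one year; includes Feb 29, 1772) → May 25, 1771 (1224 left).
−365 (one year) → May 25, 1770 (859 left).
−365 (one year) → May 25, 1769 (494 left).
−365 (one year) → May 25, 1768 (129 left).
−25 → Apr 30, 1768 (end of Apr, 30 days; 104 left).
−30 → Mar 31, 1768 (end of Mar, 31 days; 74 left).
−31 → Feb 29, 1768 (end of Feb, 29 days; 43 left).
−29 → Jan 31, 1768 (end of Jan, 31 days; 14 left).
−14 → Jan 17, 1768.

January 17, 1768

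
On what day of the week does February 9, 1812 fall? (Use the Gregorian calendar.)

Sunday

Doomsday rule: the anchor day for the 1800s is Friday. For year 12: 12÷12 = 1 r 0, and 0÷4 = 0, so 1+0+0 = 1.
Friday + 1 ≡ Saturday — that's 1812's doomsday.
In February the doomsday date is Feb 29 (1812 is a leap year (divisible by 4)).
Feb 9 is 20 days before Feb 29; 20 mod 7 = 6, so Saturday − 6 = Sunday.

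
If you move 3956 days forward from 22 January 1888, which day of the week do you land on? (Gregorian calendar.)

Jan 22, 1888 is a Sunday.
3956 mod 7 = 1, so 3956 days after a Sunday is Sunday + 1 = Monday.

Monday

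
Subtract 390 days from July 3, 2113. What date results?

−3 → Jun 30, 2113 (end of Jun, 30 days; 387 left).
−30 → May 31, 2113 (end of May, 31 days; 357 left).
−31 → Apr 30, 2113 (end of Apr, 30 days; 326 left).
−30 → Mar 31, 2113 (end of Mar, 31 days; 296 left).
−31 → Feb 28, 2113 (end of Feb, 28 days; 265 left).
−28 → Jan 31, 2113 (end of Jan, 31 days; 237 left).
−31 → Dec 31, 2112 (end of Dec, 31 days; 206 left).
−31 → Nov 30, 2112 (end of Nov, 30 days; 175 left).
−30 → Oct 31, 2112 (end of Oct, 31 days; 145 left).
−31 → Sep 30, 2112 (end of Sep, 30 days; 114 left).
−30 → Aug 31, 2112 (end of Aug, 31 days; 84 left).
−31 → Jul 31, 2112 (end of Jul, 31 days; 53 left).
−31 → Jun 30, 2112 (end of Jun, 30 days; 22 left).
−22 → Jun 8, 2112.

June 8, 2112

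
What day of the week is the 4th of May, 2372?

Thursday

Doomsday rule: the anchor day for the 2300s is Wednesday. For year 72: 72÷12 = 6 r 0, and 0÷4 = 0, so 6+0+0 = 6.
Wednesday + 6 ≡ Tuesday — that's 2372's doomsday.
In May the doomsday date is May 9.
May 4 is 5 days before May 9; 5 mod 7 = 5, so Tuesday − 5 = Thursday.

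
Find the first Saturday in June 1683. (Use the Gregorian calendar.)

June 5, 1683

June 1, 1683 is a Tuesday.
The first Saturday is therefore June 5 (4 days later).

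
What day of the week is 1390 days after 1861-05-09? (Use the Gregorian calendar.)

Monday

First find the weekday of May 9, 1861. Doomsday rule: the anchor day for the 1800s is Friday. For year 61: 61÷12 = 5 r 1, and 1÷4 = 0, so 5+1+0 = 6.
Friday + 6 ≡ Thursday — that's 1861's doomsday.
In May the doomsday date is May 9.
May 9 is the doomsday itself: Thursday.
1390 mod 7 = 4, so 1390 days after a Thursday is Thursday + 4 = Monday.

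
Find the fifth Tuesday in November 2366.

November 29, 2366

November 1, 2366 is a Tuesday.
The first Tuesday is therefore November 1 (same day).
The fifth Tuesday is 1 + 4×7 = November 29.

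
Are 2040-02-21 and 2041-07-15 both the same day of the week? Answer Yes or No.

From Feb 21, 2040 to Jul 15, 2041 is 510 days.
510 mod 7 = 6, so they are different weekdays.
(Feb 21, 2040 is a Tuesday; Jul 15, 2041 is a Monday.)

No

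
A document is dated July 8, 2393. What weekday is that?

Doomsday rule: the anchor day for the 2300s is Wednesday. For year 93: 93÷12 = 7 r 9, and 9÷4 = 2, so 7+9+2 = 18.
Wednesday + 18 ≡ Sunday — that's 2393's doomsday.
In July the doomsday date is Jul 11.
Jul 8 is 3 days before Jul 11; 3 mod 7 = 3, so Sunday − 3 = Thursday.

Thursday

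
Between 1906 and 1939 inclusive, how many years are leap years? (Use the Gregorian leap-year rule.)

8

Multiples of 4 in [1906,1939]: 8.
Of those, multiples of 100: 0 (not leap unless ÷400).
Multiples of 400: 0.
Leap years = 8 − 0 + 0 = 8.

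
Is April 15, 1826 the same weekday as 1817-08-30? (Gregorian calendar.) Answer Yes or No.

From Aug 30, 1817 to Apr 15, 1826 is 3150 days.
3150 mod 7 = 0, so they are the same weekday.
(Aug 30, 1817 is a Saturday; Apr 15, 1826 is a Saturday.)

Yes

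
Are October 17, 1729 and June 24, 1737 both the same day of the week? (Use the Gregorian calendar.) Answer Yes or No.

Yes

From Oct 17, 1729 to Jun 24, 1737 is 2807 days.
2807 mod 7 = 0, so they are the same weekday.
(Oct 17, 1729 is a Monday; Jun 24, 1737 is a Monday.)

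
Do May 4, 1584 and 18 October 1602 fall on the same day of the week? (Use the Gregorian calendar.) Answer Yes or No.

Yes

From May 4, 1584 to Oct 18, 1602 is 6741 days.
6741 mod 7 = 0, so they are the same weekday.
(May 4, 1584 is a Friday; Oct 18, 1602 is a Friday.)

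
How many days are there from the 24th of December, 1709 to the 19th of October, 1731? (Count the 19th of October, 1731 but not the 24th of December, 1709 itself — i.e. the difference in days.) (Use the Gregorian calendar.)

7969

Dec 24, 1709 → Dec 24, 1710: 365 days.
Dec 24, 1710 → Dec 24, 1711: 365 days.
Dec 24, 1711 → Dec 24, 1712: 366 days (Feb 29, 1712 is in that span).
Dec 24, 1712 → Dec 24, 1713: 365 days.
Dec 24, 1713 → Dec 24, 1714: 365 days.
Dec 24, 1714 → Dec 24, 1715: 365 days.
Dec 24, 1715 → Dec 24, 1716: 366 days (Feb 29, 1716 is in that span).
Dec 24, 1716 → Dec 24, 1717: 365 days.
Dec 24, 1717 → Dec 24, 1718: 365 days.
Dec 24, 1718 → Dec 24, 1719: 365 days.
Dec 24, 1719 → Dec 24, 1720: 366 days (Feb 29, 1720 is in that span).
Dec 24, 1720 → Dec 24, 1721: 365 days.
Dec 24, 1721 → Dec 24, 1722: 365 days.
Dec 24, 1722 → Dec 24, 1723: 365 days.
Dec 24, 1723 → Dec 24, 1724: 366 days (Feb 29, 1724 is in that span).
Dec 24, 1724 → Dec 24, 1725: 365 days.
Dec 24, 1725 → Dec 24, 1726: 365 days.
Dec 24, 1726 → Dec 24, 1727: 365 days.
Dec 24, 1727 → Dec 24, 1728: 366 days (Feb 29, 1728 is in that span).
Dec 24, 1728 → Dec 24, 1729: 365 days.
Dec 24, 1729 → Dec 24, 1730: 365 days.
Dec 24, 1730 → Jan 24, 1731: 31 days (December has 31).
Jan 24, 1731 → Feb 24, 1731: 31 days (January has 31).
Feb 24, 1731 → Mar 24, 1731: 28 days (February has 28).
Mar 24, 1731 → Apr 24, 1731: 31 days (March has 31).
Apr 24, 1731 → May 24, 1731: 30 days (April has 30).
May 24, 1731 → Jun 24, 1731: 31 days (May has 31).
Jun 24, 1731 → Jul 24, 1731: 30 days (June has 30).
Jul 24, 1731 → Aug 24, 1731: 31 days (July has 31).
Aug 24, 1731 → Sep 24, 1731: 31 days (August has 31).
Sep 24, 1731 → Oct 19, 1731: 25 days.
Total: 7969 days.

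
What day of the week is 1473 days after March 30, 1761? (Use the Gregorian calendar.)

Mar 30, 1761 is a Monday.
1473 mod 7 = 3, so 1473 days after a Monday is Monday + 3 = Thursday.

Thursday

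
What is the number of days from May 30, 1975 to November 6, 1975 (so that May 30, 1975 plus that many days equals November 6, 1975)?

May 30, 1975 → Jun 30, 1975: 31 days (May has 31).
Jun 30, 1975 → Jul 30, 1975: 30 days (June has 30).
Jul 30, 1975 → Aug 30, 1975: 31 days (July has 31).
Aug 30, 1975 → Sep 30, 1975: 31 days (August has 31).
Sep 30, 1975 → Oct 30, 1975: 30 days (September has 30).
Oct 30, 1975 → Nov 6, 1975: 7 days.
Total: 160 days.

160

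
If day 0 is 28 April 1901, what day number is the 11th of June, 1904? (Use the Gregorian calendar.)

Apr 28, 1901 → Apr 28, 1902: 365 days.
Apr 28, 1902 → Apr 28, 1903: 365 days.
Apr 28, 1903 → Apr 28, 1904: 366 days (Feb 29, 1904 is in that span).
Apr 28, 1904 → May 28, 1904: 30 days (April has 30).
May 28, 1904 → Jun 11, 1904: 14 days.
Total: 1140 days.

1140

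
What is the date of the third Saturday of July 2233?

July 20, 2233

July 1, 2233 is a Monday.
The first Saturday is therefore July 6 (5 days later).
The third Saturday is 6 + 2×7 = July 20.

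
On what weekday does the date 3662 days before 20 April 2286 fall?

Monday

Apr 20, 2286 is a Tuesday.
3662 mod 7 = 1, so 3662 days before a Tuesday is Tuesday − 1 = Monday.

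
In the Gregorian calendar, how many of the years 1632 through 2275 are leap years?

156

Multiples of 4 in [1632,2275]: 161.
Of those, multiples of 100: 6 (not leap unless ÷400).
Multiples of 400: 1.
Leap years = 161 − 6 + 1 = 156.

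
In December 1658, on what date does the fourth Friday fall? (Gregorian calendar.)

December 1, 1658 is a Sunday.
The first Friday is therefore December 6 (5 days later).
The fourth Friday is 6 + 3×7 = December 27.

December 27, 1658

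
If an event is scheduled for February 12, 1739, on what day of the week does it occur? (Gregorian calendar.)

Doomsday rule: the anchor day for the 1700s is Sunday. For year 39: 39÷12 = 3 r 3, and 3÷4 = 0, so 3+3+0 = 6.
Sunday + 6 ≡ Saturday — that's 1739's doomsday.
In February the doomsday date is Feb 28 (1739 is not a leap year).
Feb 12 is 16 days before Feb 28; 16 mod 7 = 2, so Saturday − 2 = Thursday.

Thursday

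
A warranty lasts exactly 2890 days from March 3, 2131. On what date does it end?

January 30, 2139

+366 (one year; includes Feb 29, 2132) → Mar 3, 2132 (2524 left).
+365 (one year) → Mar 3, 2133 (2159 left).
+365 (one year) → Mar 3, 2134 (1794 left).
+365 (one year) → Mar 3, 2135 (1429 left).
+366 (one year; includes Feb 29, 2136) → Mar 3, 2136 (1063 left).
+365 (one year) → Mar 3, 2137 (698 left).
+365 (one year) → Mar 3, 2138 (333 left).
Mar has 31 days: +29 → Apr 1, 2138 (304 left).
Apr has 30 days: +30 → May 1, 2138 (274 left).
May has 31 days: +31 → Jun 1, 2138 (243 left).
Jun has 30 days: +30 → Jul 1, 2138 (213 left).
Jul has 31 days: +31 → Aug 1, 2138 (182 left).
Aug has 31 days: +31 → Sep 1, 2138 (151 left).
Sep has 30 days: +30 → Oct 1, 2138 (121 left).
Oct has 31 days: +31 → Nov 1, 2138 (90 left).
Nov has 30 days: +30 → Dec 1, 2138 (60 left).
Dec has 31 days: +31 → Jan 1, 2139 (29 left).
+29 → Jan 30, 2139.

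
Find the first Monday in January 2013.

January 7, 2013

January 1, 2013 is a Tuesday.
The first Monday is therefore January 7 (6 days later).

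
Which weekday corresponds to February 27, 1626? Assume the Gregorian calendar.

Doomsday rule: the anchor day for the 1600s is Tuesday. For year 26: 26÷12 = 2 r 2, and 2÷4 = 0, so 2+2+0 = 4.
Tuesday + 4 ≡ Saturday — that's 1626's doomsday.
In February the doomsday date is Feb 28 (1626 is not a leap year).
Feb 27 is 1 day before Feb 28; 1 mod 7 = 1, so Saturday − 1 = Friday.

Friday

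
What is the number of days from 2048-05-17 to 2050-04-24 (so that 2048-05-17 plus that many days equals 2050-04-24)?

707

May 17, 2048 → May 17, 2049: 365 days.
May 17, 2049 → Jun 17, 2049: 31 days (May has 31).
Jun 17, 2049 → Jul 17, 2049: 30 days (June has 30).
Jul 17, 2049 → Aug 17, 2049: 31 days (July has 31).
Aug 17, 2049 → Sep 17, 2049: 31 days (August has 31).
Sep 17, 2049 → Oct 17, 2049: 30 days (September has 30).
Oct 17, 2049 → Nov 17, 2049: 31 days (October has 31).
Nov 17, 2049 → Dec 17, 2049: 30 days (November has 30).
Dec 17, 2049 → Jan 17, 2050: 31 days (December has 31).
Jan 17, 2050 → Feb 17, 2050: 31 days (January has 31).
Feb 17, 2050 → Mar 17, 2050: 28 days (February has 28).
Mar 17, 2050 → Apr 17, 2050: 31 days (March has 31).
Apr 17, 2050 → Apr 24, 2050: 7 days.
Total: 707 days.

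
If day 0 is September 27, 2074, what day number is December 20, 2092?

6659

Sep 27, 2074 → Sep 27, 2075: 365 days.
Sep 27, 2075 → Sep 27, 2076: 366 days (Feb 29, 2076 is in that span).
Sep 27, 2076 → Sep 27, 2077: 365 days.
Sep 27, 2077 → Sep 27, 2078: 365 days.
Sep 27, 2078 → Sep 27, 2079: 365 days.
Sep 27, 2079 → Sep 27, 2080: 366 days (Feb 29, 2080 is in that span).
Sep 27, 2080 → Sep 27, 2081: 365 days.
Sep 27, 2081 → Sep 27, 2082: 365 days.
Sep 27, 2082 → Sep 27, 2083: 365 days.
Sep 27, 2083 → Sep 27, 2084: 366 days (Feb 29, 2084 is in that span).
Sep 27, 2084 → Sep 27, 2085: 365 days.
Sep 27, 2085 → Sep 27, 2086: 365 days.
Sep 27, 2086 → Sep 27, 2087: 365 days.
Sep 27, 2087 → Sep 27, 2088: 366 days (Feb 29, 2088 is in that span).
Sep 27, 2088 → Sep 27, 2089: 365 days.
Sep 27, 2089 → Sep 27, 2090: 365 days.
Sep 27, 2090 → Sep 27, 2091: 365 days.
Sep 27, 2091 → Sep 27, 2092: 366 days (Feb 29, 2092 is in that span).
Sep 27, 2092 → Oct 27, 2092: 30 days (September has 30).
Oct 27, 2092 → Nov 27, 2092: 31 days (October has 31).
Nov 27, 2092 → Dec 20, 2092: 23 days.
Total: 6659 days.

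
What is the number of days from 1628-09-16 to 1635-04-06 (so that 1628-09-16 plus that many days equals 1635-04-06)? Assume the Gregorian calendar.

Sep 16, 1628 → Sep 16, 1629: 365 days.
Sep 16, 1629 → Sep 16, 1630: 365 days.
Sep 16, 1630 → Sep 16, 1631: 365 days.
Sep 16, 1631 → Sep 16, 1632: 366 days (Feb 29, 1632 is in that span).
Sep 16, 1632 → Sep 16, 1633: 365 days.
Sep 16, 1633 → Sep 16, 1634: 365 days.
Sep 16, 1634 → Oct 16, 1634: 30 days (September has 30).
Oct 16, 1634 → Nov 16, 1634: 31 days (October has 31).
Nov 16, 1634 → Dec 16, 1634: 30 days (November has 30).
Dec 16, 1634 → Jan 16, 1635: 31 days (December has 31).
Jan 16, 1635 → Feb 16, 1635: 31 days (January has 31).
Feb 16, 1635 → Mar 16, 1635: 28 days (February has 28).
Mar 16, 1635 → Apr 6, 1635: 21 days.
Total: 2393 days.

2393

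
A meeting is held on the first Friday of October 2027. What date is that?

October 1, 2027

October 1, 2027 is a Friday.
The first Friday is therefore October 1 (same day).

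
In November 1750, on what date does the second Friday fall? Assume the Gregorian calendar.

November 1, 1750 is a Sunday.
The first Friday is therefore November 6 (5 days later).
The second Friday is 6 + 1×7 = November 13.

November 13, 1750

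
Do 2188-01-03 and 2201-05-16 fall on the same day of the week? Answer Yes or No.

From Jan 3, 2188 to May 16, 2201 is 4881 days.
4881 mod 7 = 2, so they are different weekdays.
(Jan 3, 2188 is a Thursday; May 16, 2201 is a Saturday.)

No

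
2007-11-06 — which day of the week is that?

Doomsday rule: the anchor day for the 2000s is Tuesday. For year 07: 7÷12 = 0 r 7, and 7÷4 = 1, so 0+7+1 = 8.
Tuesday + 8 ≡ Wednesday — that's 2007's doomsday.
In November the doomsday date is Nov 7.
Nov 6 is 1 day before Nov 7; 1 mod 7 = 1, so Wednesday − 1 = Tuesday.

Tuesday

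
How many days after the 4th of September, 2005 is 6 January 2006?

124

Sep 4, 2005 → Oct 4, 2005: 30 days (September has 30).
Oct 4, 2005 → Nov 4, 2005: 31 days (October has 31).
Nov 4, 2005 → Dec 4, 2005: 30 days (November has 30).
Dec 4, 2005 → Jan 4, 2006: 31 days (December has 31).
Jan 4, 2006 → Jan 6, 2006: 2 days.
Total: 124 days.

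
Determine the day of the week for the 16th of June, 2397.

Monday

Doomsday rule: the anchor day for the 2300s is Wednesday. For year 97: 97÷12 = 8 r 1, and 1÷4 = 0, so 8+1+0 = 9.
Wednesday + 9 ≡ Friday — that's 2397's doomsday.
In June the doomsday date is Jun 6.
Jun 16 is 10 days after Jun 6; 10 mod 7 = 3, so Friday + 3 = Monday.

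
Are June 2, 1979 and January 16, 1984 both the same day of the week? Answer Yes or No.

No

From Jun 2, 1979 to Jan 16, 1984 is 1689 days.
1689 mod 7 = 2, so they are different weekdays.
(Jun 2, 1979 is a Saturday; Jan 16, 1984 is a Monday.)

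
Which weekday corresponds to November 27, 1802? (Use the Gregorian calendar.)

January 1, 1802 is a Friday.
Jan 1, 1802 → Feb 1, 1802: 31 days (January has 31).
Feb 1, 1802 → Mar 1, 1802: 28 days (February has 28).
Mar 1, 1802 → Apr 1, 1802: 31 days (March has 31).
Apr 1, 1802 → May 1, 1802: 30 days (April has 30).
May 1, 1802 → Jun 1, 1802: 31 days (May has 31).
Jun 1, 1802 → Jul 1, 1802: 30 days (June has 30).
Jul 1, 1802 → Aug 1, 1802: 31 days (July has 31).
Aug 1, 1802 → Sep 1, 1802: 31 days (August has 31).
Sep 1, 1802 → Oct 1, 1802: 30 days (September has 30).
Oct 1, 1802 → Nov 1, 1802: 31 days (October has 31).
Nov 1, 1802 → Nov 27, 1802: 26 days.
Total: 330 days.
330 mod 7 = 1, so Friday + 1 = Saturday.

Saturday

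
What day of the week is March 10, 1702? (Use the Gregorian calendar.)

Friday

Doomsday rule: the anchor day for the 1700s is Sunday. For year 02: 2÷12 = 0 r 2, and 2÷4 = 0, so 0+2+0 = 2.
Sunday + 2 ≡ Tuesday — that's 1702's doomsday.
In March the doomsday date is Mar 14.
Mar 10 is 4 days before Mar 14; 4 mod 7 = 4, so Tuesday − 4 = Friday.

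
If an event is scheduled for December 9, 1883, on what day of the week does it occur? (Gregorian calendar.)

Sunday

Doomsday rule: the anchor day for the 1800s is Friday. For year 83: 83÷12 = 6 r 11, and 11÷4 = 2, so 6+11+2 = 19.
Friday + 19 ≡ Wednesday — that's 1883's doomsday.
In December the doomsday date is Dec 12.
Dec 9 is 3 days before Dec 12; 3 mod 7 = 3, so Wednesday − 3 = Sunday.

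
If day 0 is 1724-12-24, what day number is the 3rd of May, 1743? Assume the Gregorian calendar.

Dec 24, 1724 → Dec 24, 1725: 365 days.
Dec 24, 1725 → Dec 24, 1726: 365 days.
Dec 24, 1726 → Dec 24, 1727: 365 days.
Dec 24, 1727 → Dec 24, 1728: 366 days (Feb 29, 1728 is in that span).
Dec 24, 1728 → Dec 24, 1729: 365 days.
Dec 24, 1729 → Dec 24, 1730: 365 days.
Dec 24, 1730 → Dec 24, 1731: 365 days.
Dec 24, 1731 → Dec 24, 1732: 366 days (Feb 29, 1732 is in that span).
Dec 24, 1732 → Dec 24, 1733: 365 days.
Dec 24, 1733 → Dec 24, 1734: 365 days.
Dec 24, 1734 → Dec 24, 1735: 365 days.
Dec 24, 1735 → Dec 24, 1736: 366 days (Feb 29, 1736 is in that span).
Dec 24, 1736 → Dec 24, 1737: 365 days.
Dec 24, 1737 → Dec 24, 1738: 365 days.
Dec 24, 1738 → Dec 24, 1739: 365 days.
Dec 24, 1739 → Dec 24, 1740: 366 days (Feb 29, 1740 is in that span).
Dec 24, 1740 → Dec 24, 1741: 365 days.
Dec 24, 1741 → Dec 24, 1742: 365 days.
Dec 24, 1742 → Jan 24, 1743: 31 days (December has 31).
Jan 24, 1743 → Feb 24, 1743: 31 days (January has 31).
Feb 24, 1743 → Mar 24, 1743: 28 days (February has 28).
Mar 24, 1743 → Apr 24, 1743: 31 days (March has 31).
Apr 24, 1743 → May 3, 1743: 9 days.
Total: 6704 days.

6704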